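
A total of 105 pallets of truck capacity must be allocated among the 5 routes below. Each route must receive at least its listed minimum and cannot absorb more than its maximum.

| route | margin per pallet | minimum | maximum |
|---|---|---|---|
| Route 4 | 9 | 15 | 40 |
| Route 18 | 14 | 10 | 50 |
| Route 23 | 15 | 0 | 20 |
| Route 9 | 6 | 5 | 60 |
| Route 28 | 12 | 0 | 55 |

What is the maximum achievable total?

Meeting every minimum uses 15+10+0+5+0 = 30 pallets, leaving 75.
Highest margin per pallet first: Route 23 15 > Route 18 14 > Route 28 12 > Route 4 9 > Route 9 6.
Route 23: +20 to 20 (cap) — 55 left.
Route 18: +40 to 50 (cap) — 15 left.
Route 28: +15 (room for 55) → 15. Pool exhausted.
Total = 9×15 + 14×50 + 15×20 + 6×5 + 12×15 = 1345.

1345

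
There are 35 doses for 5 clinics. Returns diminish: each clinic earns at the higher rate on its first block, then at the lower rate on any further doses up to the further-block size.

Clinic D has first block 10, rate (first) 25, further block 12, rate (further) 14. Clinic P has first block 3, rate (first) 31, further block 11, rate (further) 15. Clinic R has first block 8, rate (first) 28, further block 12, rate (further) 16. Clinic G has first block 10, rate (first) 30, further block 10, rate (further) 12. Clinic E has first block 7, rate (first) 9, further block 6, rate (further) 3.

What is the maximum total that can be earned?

Treat each block as its own option and order by rate: Clinic P/T1 31 > Clinic G/T1 30 > Clinic R/T1 28 > Clinic D/T1 25 > Clinic R/T2 16 > Clinic P/T2 15 > Clinic D/T2 14 > Clinic G/T2 12 > Clinic E/T1 9 > Clinic E/T2 3.
Clinic P/T1 (31): +3 → 32 left.
Fill Clinic G T1 block (10 at 30) → 22 left.
Clinic R T1 at 28: fill all 8 → 14 left.
Clinic D/T1 (25): +10 → 4 left.
Clinic R T2 at 16: only 4 left, fill 4.
Total = 31×3 + 30×10 + 28×8 + 25×10 + 16×4 = 931.

931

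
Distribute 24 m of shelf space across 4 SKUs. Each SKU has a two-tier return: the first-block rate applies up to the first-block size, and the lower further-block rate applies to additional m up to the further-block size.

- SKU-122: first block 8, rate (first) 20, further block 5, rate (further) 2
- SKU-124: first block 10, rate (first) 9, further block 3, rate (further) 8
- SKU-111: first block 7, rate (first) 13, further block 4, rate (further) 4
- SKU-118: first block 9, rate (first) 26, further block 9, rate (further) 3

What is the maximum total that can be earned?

485

Order all 8 blocks by rate: SKU-118/tier1 26 > SKU-122/tier1 20 > SKU-111/tier1 13 > SKU-124/tier1 9 > SKU-124/tier2 8 > SKU-111/tier2 4 > SKU-118/tier2 3 > SKU-122/tier2 2.
Fill SKU-118 tier1 block (9 at 26) ; 15 left.
SKU-122/tier1 (20): +8 ; 7 left.
SKU-111/tier1 (13): +7 ; 0 left.
Total = 26×9 + 20×8 + 13×7 = 485.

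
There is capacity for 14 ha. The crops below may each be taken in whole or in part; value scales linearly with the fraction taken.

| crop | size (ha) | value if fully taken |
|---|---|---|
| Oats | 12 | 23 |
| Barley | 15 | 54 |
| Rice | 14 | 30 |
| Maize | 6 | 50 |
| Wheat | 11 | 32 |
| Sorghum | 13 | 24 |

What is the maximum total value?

Best value per unit of size first: Maize 50/6≈8.33, Barley 54/15≈3.6, Wheat 32/11≈2.91, Rice 30/14≈2.14, Oats 23/12≈1.92, Sorghum 24/13≈1.85.
Take all of Maize (6 ha, value 50) — 8 ha left.
Only 8 ha remain; take 8/15 of Barley for value 54×8/15 = 28.8.
Total value = 78.8.

78.8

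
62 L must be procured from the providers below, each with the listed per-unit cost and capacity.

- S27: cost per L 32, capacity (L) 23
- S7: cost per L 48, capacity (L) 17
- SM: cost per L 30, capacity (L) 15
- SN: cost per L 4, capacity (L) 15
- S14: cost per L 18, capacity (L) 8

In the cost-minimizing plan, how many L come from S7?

Use providers in increasing cost order.
Take 15 from SN at 4 → need 47 more.
S14 (18): use full 8 → 39 L to go.
SM (30): use full 15 → 24 L to go.
S27 (32): use full 23 → 1 L to go.
Take 1 from S7 at 48 to finish.

1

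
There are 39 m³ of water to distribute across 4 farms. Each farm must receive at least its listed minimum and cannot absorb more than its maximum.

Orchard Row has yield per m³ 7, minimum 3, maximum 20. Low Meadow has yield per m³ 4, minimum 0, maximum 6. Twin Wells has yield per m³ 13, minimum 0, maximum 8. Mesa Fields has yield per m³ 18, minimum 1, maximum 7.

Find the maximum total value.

386

Meeting every minimum uses 3+0+0+1 = 4 m³, leaving 35.
Highest yield per m³ first: Mesa Fields 18 > Twin Wells 13 > Orchard Row 7 > Low Meadow 4.
Mesa Fields: +6 to 7 (cap) — 29 left.
Give Twin Wells 8 more to hit its cap of 8 — 21 left.
Orchard Row: +17 to 20 (cap) — 4 left.
Low Meadow: +4 (room for 6) → 4. Pool exhausted.
Total = 7×20 + 4×4 + 13×8 + 18×7 = 386.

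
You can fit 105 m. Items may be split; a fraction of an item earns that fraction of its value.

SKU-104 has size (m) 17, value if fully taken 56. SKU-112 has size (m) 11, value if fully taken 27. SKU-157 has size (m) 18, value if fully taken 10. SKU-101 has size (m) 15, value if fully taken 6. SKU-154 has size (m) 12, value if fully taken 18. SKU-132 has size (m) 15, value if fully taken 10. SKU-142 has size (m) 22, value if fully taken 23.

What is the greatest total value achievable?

148

Sort by value density: SKU-104 56/17≈3.29, SKU-112 27/11≈2.45, SKU-154 18/12≈1.5, SKU-142 23/22≈1.05, SKU-132 10/15≈0.667, SKU-157 10/18≈0.556, SKU-101 6/15≈0.4.
SKU-104: take in full, 17 m for value 56 → 88 left.
All 11 m of SKU-112 fit (value 27) → 77 remain.
Take all of SKU-154 (12 m, value 18) → 65 m left.
Take all of SKU-142 (22 m, value 23) → 43 m left.
Take all of SKU-132 (15 m, value 10) → 28 m left.
SKU-157: take in full, 18 m for value 10 → 10 left.
Only 10 m remain; take 10/15 of SKU-101 for value 6×10/15 = 4.
Total value = 148.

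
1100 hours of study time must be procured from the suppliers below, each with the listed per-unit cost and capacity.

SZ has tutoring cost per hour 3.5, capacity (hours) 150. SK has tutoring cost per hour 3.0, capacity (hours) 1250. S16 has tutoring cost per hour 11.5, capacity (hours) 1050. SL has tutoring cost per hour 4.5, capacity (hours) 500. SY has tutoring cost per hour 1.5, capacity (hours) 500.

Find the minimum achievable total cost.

Fill from the cheapest supplier first.
SY (1.5): use full 500 ; 600 hours to go.
SK at 3.0: take 600 of its 1250 ; requirement met.
SZ, SL, S16: unused.
Cost = 500×1.5 + 600×3.0 = 2550.

2550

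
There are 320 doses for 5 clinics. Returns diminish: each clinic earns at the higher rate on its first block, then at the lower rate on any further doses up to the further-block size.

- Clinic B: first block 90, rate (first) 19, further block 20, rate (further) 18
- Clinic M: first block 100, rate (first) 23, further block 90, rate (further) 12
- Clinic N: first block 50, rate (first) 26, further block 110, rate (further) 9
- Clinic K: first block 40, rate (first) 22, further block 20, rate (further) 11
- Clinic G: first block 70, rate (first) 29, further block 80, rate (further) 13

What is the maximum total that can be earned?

Rank every tier by rate: Clinic G/first 29 > Clinic N/first 26 > Clinic M/first 23 > Clinic K/first 22 > Clinic B/first 19 > Clinic B/second 18 > Clinic G/second 13 > Clinic M/second 12 > Clinic K/second 11 > Clinic N/second 9.
Clinic G/first (29): +70 → 250 left.
Clinic N first at 26: fill all 50 → 200 left.
Clinic M first at 23: fill all 100 → 100 left.
Clinic K/first (22): +40 → 60 left.
60 remain; put them into Clinic B first at 19.
Total = 29×70 + 26×50 + 23×100 + 22×40 + 19×60 = 7650.

7650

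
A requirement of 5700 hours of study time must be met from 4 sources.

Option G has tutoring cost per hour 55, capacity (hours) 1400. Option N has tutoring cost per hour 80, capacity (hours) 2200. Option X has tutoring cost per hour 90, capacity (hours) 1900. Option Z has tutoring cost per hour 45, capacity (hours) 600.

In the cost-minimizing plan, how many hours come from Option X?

1500

Use sources in increasing cost order.
Option Z (45): use full 600 ; 5100 hours to go.
Option G at 55: take all 1400 hours ; 3700 still needed.
Take 2200 from Option N at 80 ; need 1500 more.
Take 1500 from Option X at 90 to finish.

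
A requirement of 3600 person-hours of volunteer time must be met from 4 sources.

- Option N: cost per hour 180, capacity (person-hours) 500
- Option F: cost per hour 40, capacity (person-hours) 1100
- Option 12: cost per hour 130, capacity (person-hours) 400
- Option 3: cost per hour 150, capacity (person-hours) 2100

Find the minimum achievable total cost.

Cheapest first:
Take 1100 from Option F at 40 → need 2500 more.
Take 400 from Option 12 at 130 → need 2100 more.
Option 3 at 150: take all 2100 person-hours → 0 still needed.
Option N: unused.
Cost = 1100×40 + 400×130 + 2100×150 = 411000.

411000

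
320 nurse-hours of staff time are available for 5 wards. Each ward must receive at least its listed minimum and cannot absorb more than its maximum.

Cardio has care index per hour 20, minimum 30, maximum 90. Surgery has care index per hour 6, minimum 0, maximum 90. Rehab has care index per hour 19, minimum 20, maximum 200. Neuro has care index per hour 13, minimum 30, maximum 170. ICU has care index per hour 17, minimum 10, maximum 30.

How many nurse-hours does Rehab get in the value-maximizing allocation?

Meeting every minimum uses 30+0+20+30+10 = 90 nurse-hours, leaving 230.
Order the wards by care index per hour: Cardio 20 > Rehab 19 > ICU 17 > Neuro 13 > Surgery 6.
Cardio: +60 to 90 (cap) → 170 left.
Rehab: +170 (room for 180) → 190. Pool exhausted.

190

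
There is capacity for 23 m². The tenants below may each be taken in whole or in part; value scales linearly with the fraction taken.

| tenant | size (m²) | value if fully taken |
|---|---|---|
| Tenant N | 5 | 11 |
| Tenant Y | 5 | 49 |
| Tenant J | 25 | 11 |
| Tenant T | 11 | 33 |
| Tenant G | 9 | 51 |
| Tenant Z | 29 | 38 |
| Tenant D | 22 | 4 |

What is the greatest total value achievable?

127

Rank by value-to-size ratio: Tenant Y 49/5≈9.8, Tenant G 51/9≈5.67, Tenant T 33/11≈3, Tenant N 11/5≈2.2, Tenant Z 38/29≈1.31, Tenant J 11/25≈0.44, Tenant D 4/22≈0.182.
Tenant Y: take in full, 5 m² for value 49 ; 18 left.
Tenant G: take in full, 9 m² for value 51 ; 9 left.
Only 9 m² remain; take 9/11 of Tenant T for value 33×9/11 = 27.
Total value = 127.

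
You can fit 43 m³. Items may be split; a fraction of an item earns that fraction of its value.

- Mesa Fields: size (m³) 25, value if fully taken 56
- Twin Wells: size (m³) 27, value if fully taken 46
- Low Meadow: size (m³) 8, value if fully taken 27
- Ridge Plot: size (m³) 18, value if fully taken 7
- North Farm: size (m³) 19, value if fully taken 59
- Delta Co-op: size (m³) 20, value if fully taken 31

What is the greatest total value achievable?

Rank by value-to-size ratio: Low Meadow 27/8≈3.38, North Farm 59/19≈3.11, Mesa Fields 56/25≈2.24, Twin Wells 46/27≈1.7, Delta Co-op 31/20≈1.55, Ridge Plot 7/18≈0.389.
Low Meadow: take in full, 8 m³ for value 27 — 35 left.
All 19 m³ of North Farm fit (value 59) — 16 remain.
Fill the last 16 m³ with part of Mesa Fields: 16/25 of it earns 35.84.
Total value = 121.84.

121.84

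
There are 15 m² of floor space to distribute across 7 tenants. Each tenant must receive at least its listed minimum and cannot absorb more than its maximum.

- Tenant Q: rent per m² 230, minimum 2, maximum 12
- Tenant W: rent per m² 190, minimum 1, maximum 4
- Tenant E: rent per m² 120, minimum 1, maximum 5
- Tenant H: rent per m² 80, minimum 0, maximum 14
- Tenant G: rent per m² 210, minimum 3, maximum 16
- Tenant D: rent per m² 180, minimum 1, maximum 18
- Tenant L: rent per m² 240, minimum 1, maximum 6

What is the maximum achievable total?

Meeting every minimum uses 2+1+1+0+3+1+1 = 9 m², leaving 6.
Rank by rent per m²: Tenant L 240 > Tenant Q 230 > Tenant G 210 > Tenant W 190 > Tenant D 180 > Tenant E 120 > Tenant H 80.
Give Tenant L 5 more to hit its cap of 6 ; 1 left.
Tenant Q has room for 10 more but only 1 remain, so it gets 3.
Total = 230×3 + 190×1 + 120×1 + 210×3 + 180×1 + 240×6 = 3250.

3250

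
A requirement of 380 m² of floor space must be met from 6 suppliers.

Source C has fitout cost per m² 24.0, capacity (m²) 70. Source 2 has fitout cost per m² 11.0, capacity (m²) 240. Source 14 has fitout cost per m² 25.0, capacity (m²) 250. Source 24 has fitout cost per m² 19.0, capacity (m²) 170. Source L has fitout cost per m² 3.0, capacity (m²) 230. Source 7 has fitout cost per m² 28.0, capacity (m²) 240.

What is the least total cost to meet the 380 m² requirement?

2340

Use suppliers in increasing cost order.
Take 230 from Source L at 3.0 ; need 150 more.
Source 2 at 11.0: take 150 of its 240 ; requirement met.
Source 24, Source C, Source 14, Source 7: unused.
Cost = 230×3.0 + 150×11.0 = 2340.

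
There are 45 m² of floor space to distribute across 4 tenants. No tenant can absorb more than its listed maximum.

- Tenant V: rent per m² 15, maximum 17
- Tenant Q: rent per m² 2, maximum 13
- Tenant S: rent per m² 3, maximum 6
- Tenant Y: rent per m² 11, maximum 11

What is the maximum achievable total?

416

Order the tenants by rent per m²: Tenant V 15 > Tenant Y 11 > Tenant S 3 > Tenant Q 2.
Tenant V: +17 to 17 (cap) → 28 left.
Tenant Y: +11 to 11 (cap) → 17 left.
Tenant S takes 6 to reach its cap of 6 → 11 left.
Tenant Q has room for 13 but only 11 remain, so it gets 11.
Total = 15×17 + 2×11 + 3×6 + 11×11 = 416.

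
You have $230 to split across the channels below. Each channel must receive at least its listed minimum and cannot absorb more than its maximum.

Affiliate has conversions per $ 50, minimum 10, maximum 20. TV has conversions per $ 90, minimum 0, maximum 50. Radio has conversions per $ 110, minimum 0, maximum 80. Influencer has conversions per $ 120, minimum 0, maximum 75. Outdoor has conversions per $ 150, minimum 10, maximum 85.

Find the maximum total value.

Meeting every minimum uses 10+0+0+0+10 = 20 $, leaving 210.
Order the channels by conversions per $: Outdoor 150 > Influencer 120 > Radio 110 > TV 90 > Affiliate 50.
Outdoor takes 75 more to reach its cap of 85 ; 135 left.
Influencer takes 75 more to reach its cap of 75 ; 60 left.
Only 60 left; Radio takes them to reach 60.
Total = 50×10 + 110×60 + 120×75 + 150×85 = 28850.

28850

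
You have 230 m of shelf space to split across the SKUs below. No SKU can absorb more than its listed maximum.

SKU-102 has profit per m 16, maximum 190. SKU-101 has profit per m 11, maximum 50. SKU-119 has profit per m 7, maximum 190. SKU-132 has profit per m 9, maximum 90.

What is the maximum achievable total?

Rank by profit per m: SKU-102 16 > SKU-101 11 > SKU-132 9 > SKU-119 7.
SKU-102: +190 to 190 (cap) → 40 left.
SKU-101: +40 (room for 50) → 40. Pool exhausted.
Total = 16×190 + 11×40 = 3480.

3480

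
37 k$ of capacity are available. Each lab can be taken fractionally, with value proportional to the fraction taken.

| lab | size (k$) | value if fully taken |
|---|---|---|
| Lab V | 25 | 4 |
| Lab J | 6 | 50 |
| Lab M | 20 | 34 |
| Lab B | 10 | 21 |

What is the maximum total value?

105.16

Rank by value-to-size ratio: Lab J 50/6≈8.33, Lab B 21/10≈2.1, Lab M 34/20≈1.7, Lab V 4/25≈0.16.
Lab J: take in full, 6 k$ for value 50 → 31 left.
All 10 k$ of Lab B fit (value 21) → 21 remain.
All 20 k$ of Lab M fit (value 34) → 1 remain.
Only 1 k$ remain; take 1/25 of Lab V for value 4×1/25 = 0.16.
Total value = 105.16.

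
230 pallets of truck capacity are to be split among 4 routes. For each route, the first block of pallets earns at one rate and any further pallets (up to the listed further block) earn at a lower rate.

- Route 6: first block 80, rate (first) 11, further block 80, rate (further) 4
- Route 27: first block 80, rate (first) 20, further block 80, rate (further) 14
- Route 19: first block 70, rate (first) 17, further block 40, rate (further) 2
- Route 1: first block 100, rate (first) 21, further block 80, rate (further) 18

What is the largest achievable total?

Rank every tier by rate: Route 1/first 21 > Route 27/first 20 > Route 1/second 18 > Route 19/first 17 > Route 27/second 14 > Route 6/first 11 > Route 6/second 4 > Route 19/second 2.
Route 1 first at 21: fill all 100 → 130 left.
Fill Route 27 first block (80 at 20) → 50 left.
Route 1/second: +50 of 80 at 18; pool empty.
Total = 21×100 + 20×80 + 18×50 = 4600.

4600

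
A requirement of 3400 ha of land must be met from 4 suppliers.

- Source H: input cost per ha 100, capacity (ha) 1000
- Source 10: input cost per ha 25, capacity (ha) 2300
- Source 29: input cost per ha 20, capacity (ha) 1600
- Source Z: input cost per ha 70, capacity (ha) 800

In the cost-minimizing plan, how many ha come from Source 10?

Use suppliers in increasing cost order.
Take 1600 from Source 29 at 20 → need 1800 more.
Source 10 at 25: take 1800 of its 2300 → requirement met.
Source Z, Source H: unused.

1800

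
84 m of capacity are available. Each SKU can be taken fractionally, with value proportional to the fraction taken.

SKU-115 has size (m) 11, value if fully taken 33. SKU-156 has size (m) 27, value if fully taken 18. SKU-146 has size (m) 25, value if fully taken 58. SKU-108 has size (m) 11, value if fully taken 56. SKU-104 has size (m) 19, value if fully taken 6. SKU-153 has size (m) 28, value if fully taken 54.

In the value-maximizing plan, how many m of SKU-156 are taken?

Sort by value density: SKU-108 56/11≈5.09, SKU-115 33/11≈3, SKU-146 58/25≈2.32, SKU-153 54/28≈1.93, SKU-156 18/27≈0.667, SKU-104 6/19≈0.316.
Take all of SKU-108 (11 m, value 56) ; 73 m left.
SKU-115: take in full, 11 m for value 33 ; 62 left.
All 25 m of SKU-146 fit (value 58) ; 37 remain.
Take all of SKU-153 (28 m, value 54) ; 9 m left.
Only 9 m remain; take 9/27 of SKU-156 for value 18×9/27 = 6.

9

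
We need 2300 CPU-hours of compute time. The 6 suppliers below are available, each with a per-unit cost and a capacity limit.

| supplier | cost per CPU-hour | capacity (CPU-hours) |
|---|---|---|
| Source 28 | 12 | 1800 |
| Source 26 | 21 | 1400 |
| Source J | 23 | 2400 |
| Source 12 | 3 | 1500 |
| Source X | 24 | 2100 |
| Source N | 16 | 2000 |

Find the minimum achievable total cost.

14100

Fill from the cheapest supplier first.
Take 1500 from Source 12 at 3 — need 800 more.
Source 28 at 12: take 800 of its 1800 — requirement met.
Source N, Source 26, Source J, Source X: unused.
Cost = 1500×3 + 800×12 = 14100.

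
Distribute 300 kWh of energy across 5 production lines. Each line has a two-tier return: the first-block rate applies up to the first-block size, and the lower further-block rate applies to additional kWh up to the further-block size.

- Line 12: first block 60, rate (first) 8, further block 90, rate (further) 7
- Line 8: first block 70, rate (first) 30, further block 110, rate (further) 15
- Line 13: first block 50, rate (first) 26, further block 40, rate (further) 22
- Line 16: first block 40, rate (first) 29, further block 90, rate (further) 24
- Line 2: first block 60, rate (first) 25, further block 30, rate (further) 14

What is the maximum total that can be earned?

7980

Treat each block as its own option and order by rate: Line 8/tier1 30 > Line 16/tier1 29 > Line 13/tier1 26 > Line 2/tier1 25 > Line 16/tier2 24 > Line 13/tier2 22 > Line 8/tier2 15 > Line 2/tier2 14 > Line 12/tier1 8 > Line 12/tier2 7.
Line 8 tier1 at 30: fill all 70 ; 230 left.
Fill Line 16 tier1 block (40 at 29) ; 190 left.
Fill Line 13 tier1 block (50 at 26) ; 140 left.
Line 2 tier1 at 25: fill all 60 ; 80 left.
80 remain; put them into Line 16 tier2 at 24.
Total = 30×70 + 29×40 + 26×50 + 25×60 + 24×80 = 7980.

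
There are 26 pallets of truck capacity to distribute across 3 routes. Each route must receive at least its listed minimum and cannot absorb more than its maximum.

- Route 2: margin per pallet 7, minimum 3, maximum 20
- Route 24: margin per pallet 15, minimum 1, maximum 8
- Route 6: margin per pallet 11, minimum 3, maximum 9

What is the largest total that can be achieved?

282

Meeting every minimum uses 3+1+3 = 7 pallets, leaving 19.
Rank by margin per pallet: Route 24 15 > Route 6 11 > Route 2 7.
Route 24 takes 7 more to reach its cap of 8 → 12 left.
Route 6: +6 to 9 (cap) → 6 left.
Route 2 has room for 17 more but only 6 remain, so it gets 9.
Total = 7×9 + 15×8 + 11×9 = 282.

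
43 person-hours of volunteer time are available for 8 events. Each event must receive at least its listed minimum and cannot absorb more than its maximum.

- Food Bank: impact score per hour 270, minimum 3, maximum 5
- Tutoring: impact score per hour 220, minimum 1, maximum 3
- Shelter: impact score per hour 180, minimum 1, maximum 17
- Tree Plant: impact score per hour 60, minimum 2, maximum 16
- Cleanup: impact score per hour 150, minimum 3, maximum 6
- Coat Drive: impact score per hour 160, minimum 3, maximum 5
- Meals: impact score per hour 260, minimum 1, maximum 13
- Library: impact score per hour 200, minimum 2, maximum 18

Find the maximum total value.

9220

Meeting every minimum uses 3+1+1+2+3+3+1+2 = 16 person-hours, leaving 27.
Highest impact score per hour first: Food Bank 270 > Meals 260 > Tutoring 220 > Library 200 > Shelter 180 > Coat Drive 160 > Cleanup 150 > Tree Plant 60.
Food Bank takes 2 more to reach its cap of 5 — 25 left.
Give Meals 12 more to hit its cap of 13 — 13 left.
Give Tutoring 2 more to hit its cap of 3 — 11 left.
Only 11 left; Library takes them to reach 13.
Total = 270×5 + 220×3 + 180×1 + 60×2 + 150×3 + 160×3 + 260×13 + 200×13 = 9220.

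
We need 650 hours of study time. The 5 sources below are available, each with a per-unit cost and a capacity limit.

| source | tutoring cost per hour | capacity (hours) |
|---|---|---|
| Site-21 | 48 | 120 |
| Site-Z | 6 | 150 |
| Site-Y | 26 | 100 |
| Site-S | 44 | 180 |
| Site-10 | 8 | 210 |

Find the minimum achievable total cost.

13580

Use sources in increasing cost order.
Take 150 from Site-Z at 6 ; need 500 more.
Take 210 from Site-10 at 8 ; need 290 more.
Site-Y at 26: take all 100 hours ; 190 still needed.
Take 180 from Site-S at 44 ; need 10 more.
Take 10 from Site-21 at 48 to finish.
Cost = 150×6 + 210×8 + 100×26 + 180×44 + 10×48 = 13580.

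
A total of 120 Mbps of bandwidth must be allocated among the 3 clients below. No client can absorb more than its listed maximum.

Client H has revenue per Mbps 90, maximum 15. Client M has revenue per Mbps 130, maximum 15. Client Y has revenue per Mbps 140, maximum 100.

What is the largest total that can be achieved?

Highest revenue per Mbps first: Client Y 140 > Client M 130 > Client H 90.
Client Y takes 100 to reach its cap of 100 ; 20 left.
Client M takes 15 to reach its cap of 15 ; 5 left.
Only 5 left; Client H takes them to reach 5.
Total = 90×5 + 130×15 + 140×100 = 16400.

16400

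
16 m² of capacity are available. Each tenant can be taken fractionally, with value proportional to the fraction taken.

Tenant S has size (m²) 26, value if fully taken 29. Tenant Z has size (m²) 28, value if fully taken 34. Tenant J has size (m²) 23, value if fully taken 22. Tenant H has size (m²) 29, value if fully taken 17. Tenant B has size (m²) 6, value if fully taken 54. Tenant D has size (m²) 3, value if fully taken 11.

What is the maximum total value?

Best value per unit of size first: Tenant B 54/6≈9, Tenant D 11/3≈3.67, Tenant Z 34/28≈1.21, Tenant S 29/26≈1.12, Tenant J 22/23≈0.957, Tenant H 17/29≈0.586.
Tenant B: take in full, 6 m² for value 54 ; 10 left.
All 3 m² of Tenant D fit (value 11) ; 7 remain.
7 m² left: a 7/28 share of Tenant Z gives 34×7/28 = 8.5.
Total value = 73.5.

73.5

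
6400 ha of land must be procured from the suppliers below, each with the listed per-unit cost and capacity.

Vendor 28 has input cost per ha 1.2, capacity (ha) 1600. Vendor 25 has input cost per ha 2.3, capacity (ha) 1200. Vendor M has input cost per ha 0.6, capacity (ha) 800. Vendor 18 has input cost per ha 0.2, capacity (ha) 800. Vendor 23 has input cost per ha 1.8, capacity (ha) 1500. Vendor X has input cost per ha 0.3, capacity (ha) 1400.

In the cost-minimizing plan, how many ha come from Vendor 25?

Use suppliers in increasing cost order.
Vendor 18 (0.2): use full 800 ; 5600 ha to go.
Vendor X at 0.3: take all 1400 ha ; 4200 still needed.
Take 800 from Vendor M at 0.6 ; need 3400 more.
Take 1600 from Vendor 28 at 1.2 ; need 1800 more.
Vendor 23 at 1.8: take all 1500 ha ; 300 still needed.
Take 300 from Vendor 25 at 2.3 to finish.

300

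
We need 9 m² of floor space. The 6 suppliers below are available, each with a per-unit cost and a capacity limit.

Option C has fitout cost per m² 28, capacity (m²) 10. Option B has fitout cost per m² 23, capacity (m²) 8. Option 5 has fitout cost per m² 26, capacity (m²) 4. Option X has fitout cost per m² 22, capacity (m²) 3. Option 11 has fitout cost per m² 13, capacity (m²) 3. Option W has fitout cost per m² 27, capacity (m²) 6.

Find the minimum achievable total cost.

174

Fill from the cheapest supplier first.
Option 11 at 13: take all 3 m² — 6 still needed.
Take 3 from Option X at 22 — need 3 more.
Take 3 from Option B at 23 to finish.
Option 5, Option W, Option C: unused.
Cost = 3×13 + 3×22 + 3×23 = 174.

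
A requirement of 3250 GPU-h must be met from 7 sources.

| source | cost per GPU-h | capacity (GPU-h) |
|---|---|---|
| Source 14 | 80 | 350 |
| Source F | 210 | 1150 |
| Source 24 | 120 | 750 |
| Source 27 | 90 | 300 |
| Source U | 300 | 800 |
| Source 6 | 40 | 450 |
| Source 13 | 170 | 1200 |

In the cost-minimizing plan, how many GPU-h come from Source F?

Cheapest first:
Source 6 at 40: take all 450 GPU-h — 2800 still needed.
Source 14 at 80: take all 350 GPU-h — 2450 still needed.
Take 300 from Source 27 at 90 — need 2150 more.
Source 24 (120): use full 750 — 1400 GPU-h to go.
Source 13 (170): use full 1200 — 200 GPU-h to go.
Source F (210): take the remaining 200 — done.
Source U: unused.

200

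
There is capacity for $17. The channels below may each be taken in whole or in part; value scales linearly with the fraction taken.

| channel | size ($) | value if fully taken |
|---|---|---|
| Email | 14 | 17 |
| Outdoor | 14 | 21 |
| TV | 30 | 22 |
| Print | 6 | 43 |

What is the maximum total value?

Sort by value density: Print 43/6≈7.17, Outdoor 21/14≈1.5, Email 17/14≈1.21, TV 22/30≈0.733.
Take all of Print (6 $, value 43) ; 11 $ left.
11 $ left: a 11/14 share of Outdoor gives 21×11/14 = 16.5.
Total value = 59.5.

59.5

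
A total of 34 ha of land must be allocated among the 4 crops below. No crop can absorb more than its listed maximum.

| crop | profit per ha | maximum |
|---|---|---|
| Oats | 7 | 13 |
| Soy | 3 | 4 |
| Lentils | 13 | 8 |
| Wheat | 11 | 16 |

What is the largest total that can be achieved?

350

Order the crops by profit per ha: Lentils 13 > Wheat 11 > Oats 7 > Soy 3.
Lentils takes 8 to reach its cap of 8 ; 26 left.
Give Wheat 16 to hit its cap of 16 ; 10 left.
Only 10 left; Oats takes them to reach 10.
Total = 7×10 + 13×8 + 11×16 = 350.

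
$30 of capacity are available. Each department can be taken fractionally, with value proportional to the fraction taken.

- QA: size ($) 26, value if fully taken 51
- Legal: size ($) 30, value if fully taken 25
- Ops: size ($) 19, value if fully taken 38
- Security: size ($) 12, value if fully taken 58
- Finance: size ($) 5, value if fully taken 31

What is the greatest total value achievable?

115

Sort by value density: Finance 31/5≈6.2, Security 58/12≈4.83, Ops 38/19≈2, QA 51/26≈1.96, Legal 25/30≈0.833.
Finance: take in full, 5 $ for value 31 ; 25 left.
Security: take in full, 12 $ for value 58 ; 13 left.
13 $ left: a 13/19 share of Ops gives 38×13/19 = 26.
Total value = 115.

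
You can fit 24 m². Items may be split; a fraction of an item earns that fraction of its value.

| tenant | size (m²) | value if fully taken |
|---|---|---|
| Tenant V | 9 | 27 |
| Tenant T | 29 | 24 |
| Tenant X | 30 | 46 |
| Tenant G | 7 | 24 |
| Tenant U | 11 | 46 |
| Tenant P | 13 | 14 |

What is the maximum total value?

88

Rank by value-to-size ratio: Tenant U 46/11≈4.18, Tenant G 24/7≈3.43, Tenant V 27/9≈3, Tenant X 46/30≈1.53, Tenant P 14/13≈1.08, Tenant T 24/29≈0.828.
Tenant U: take in full, 11 m² for value 46 ; 13 left.
All 7 m² of Tenant G fit (value 24) ; 6 remain.
Fill the last 6 m² with part of Tenant V: 6/9 of it earns 18.
Total value = 88.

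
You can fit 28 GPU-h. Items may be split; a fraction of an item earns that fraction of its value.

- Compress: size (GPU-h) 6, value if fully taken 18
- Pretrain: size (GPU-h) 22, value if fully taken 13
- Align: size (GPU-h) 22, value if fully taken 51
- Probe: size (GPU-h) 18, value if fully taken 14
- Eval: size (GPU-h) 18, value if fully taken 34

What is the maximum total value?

Best value per unit of size first: Compress 18/6≈3, Align 51/22≈2.32, Eval 34/18≈1.89, Probe 14/18≈0.778, Pretrain 13/22≈0.591.
Compress: take in full, 6 GPU-h for value 18 — 22 left.
All 22 GPU-h of Align fit (value 51) — 0 remain.
Total value = 69.

69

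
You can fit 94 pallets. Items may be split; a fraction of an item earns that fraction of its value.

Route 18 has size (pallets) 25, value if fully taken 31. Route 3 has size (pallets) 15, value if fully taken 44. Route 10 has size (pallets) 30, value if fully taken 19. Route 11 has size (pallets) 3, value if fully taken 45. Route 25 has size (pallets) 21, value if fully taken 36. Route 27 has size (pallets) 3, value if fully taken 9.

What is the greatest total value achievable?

Best value per unit of size first: Route 11 45/3≈15, Route 27 9/3≈3, Route 3 44/15≈2.93, Route 25 36/21≈1.71, Route 18 31/25≈1.24, Route 10 19/30≈0.633.
All 3 pallets of Route 11 fit (value 45) ; 91 remain.
All 3 pallets of Route 27 fit (value 9) ; 88 remain.
Route 3: take in full, 15 pallets for value 44 ; 73 left.
Route 25: take in full, 21 pallets for value 36 ; 52 left.
Take all of Route 18 (25 pallets, value 31) ; 27 pallets left.
27 pallets left: a 27/30 share of Route 10 gives 19×27/30 = 17.1.
Total value = 182.1.

182.1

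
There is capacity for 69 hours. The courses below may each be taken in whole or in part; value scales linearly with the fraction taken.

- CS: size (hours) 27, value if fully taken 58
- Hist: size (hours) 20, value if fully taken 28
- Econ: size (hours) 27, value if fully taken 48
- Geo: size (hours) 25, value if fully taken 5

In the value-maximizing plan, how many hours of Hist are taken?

15

Sort by value density: CS 58/27≈2.15, Econ 48/27≈1.78, Hist 28/20≈1.4, Geo 5/25≈0.2.
Take all of CS (27 hours, value 58) ; 42 hours left.
Take all of Econ (27 hours, value 48) ; 15 hours left.
Only 15 hours remain; take 15/20 of Hist for value 28×15/20 = 21.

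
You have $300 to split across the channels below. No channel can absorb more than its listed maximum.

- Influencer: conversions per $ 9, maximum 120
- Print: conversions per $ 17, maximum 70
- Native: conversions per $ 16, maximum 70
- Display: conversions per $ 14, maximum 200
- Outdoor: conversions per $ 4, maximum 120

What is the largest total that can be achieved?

Rank by conversions per $: Print 17 > Native 16 > Display 14 > Influencer 9 > Outdoor 4.
Give Print 70 to hit its cap of 70 → 230 left.
Native: +70 to 70 (cap) → 160 left.
Only 160 left; Display takes them to reach 160.
Total = 17×70 + 16×70 + 14×160 = 4550.

4550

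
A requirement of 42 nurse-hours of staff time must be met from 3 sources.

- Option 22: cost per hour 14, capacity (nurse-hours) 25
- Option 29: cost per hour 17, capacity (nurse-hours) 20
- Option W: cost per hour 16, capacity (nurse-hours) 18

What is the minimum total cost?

622

Cheapest first:
Option 22 (14): use full 25 — 17 nurse-hours to go.
Take 17 from Option W at 16 to finish.
Option 29: unused.
Cost = 25×14 + 17×16 = 622.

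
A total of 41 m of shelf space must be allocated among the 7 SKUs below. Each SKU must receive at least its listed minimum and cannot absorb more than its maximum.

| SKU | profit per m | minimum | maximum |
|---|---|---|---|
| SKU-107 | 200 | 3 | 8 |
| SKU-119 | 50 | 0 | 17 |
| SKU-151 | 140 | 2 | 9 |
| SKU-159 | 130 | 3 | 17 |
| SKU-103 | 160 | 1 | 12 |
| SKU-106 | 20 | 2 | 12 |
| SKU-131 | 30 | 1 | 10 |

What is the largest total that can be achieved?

Meeting every minimum uses 3+0+2+3+1+2+1 = 12 m, leaving 29.
Order the SKUs by profit per m: SKU-107 200 > SKU-103 160 > SKU-151 140 > SKU-159 130 > SKU-119 50 > SKU-131 30 > SKU-106 20.
SKU-107 takes 5 more to reach its cap of 8 → 24 left.
SKU-103 takes 11 more to reach its cap of 12 → 13 left.
Give SKU-151 7 more to hit its cap of 9 → 6 left.
Only 6 left; SKU-159 takes them to reach 9.
Total = 200×8 + 140×9 + 130×9 + 160×12 + 20×2 + 30×1 = 6020.

6020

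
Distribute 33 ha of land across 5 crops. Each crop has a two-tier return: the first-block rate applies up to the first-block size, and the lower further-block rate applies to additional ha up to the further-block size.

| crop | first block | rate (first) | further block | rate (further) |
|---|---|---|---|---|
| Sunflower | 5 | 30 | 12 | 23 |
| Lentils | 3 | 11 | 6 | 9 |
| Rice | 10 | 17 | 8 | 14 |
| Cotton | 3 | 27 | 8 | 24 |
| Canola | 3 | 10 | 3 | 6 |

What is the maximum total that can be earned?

784

Treat each block as its own option and order by rate: Sunflower/tier1 30 > Cotton/tier1 27 > Cotton/tier2 24 > Sunflower/tier2 23 > Rice/tier1 17 > Rice/tier2 14 > Lentils/tier1 11 > Canola/tier1 10 > Lentils/tier2 9 > Canola/tier2 6.
Fill Sunflower tier1 block (5 at 30) — 28 left.
Cotton/tier1 (27): +3 — 25 left.
Cotton tier2 at 24: fill all 8 — 17 left.
Fill Sunflower tier2 block (12 at 23) — 5 left.
Rice/tier1: +5 of 10 at 17; pool empty.
Total = 30×5 + 27×3 + 24×8 + 23×12 + 17×5 = 784.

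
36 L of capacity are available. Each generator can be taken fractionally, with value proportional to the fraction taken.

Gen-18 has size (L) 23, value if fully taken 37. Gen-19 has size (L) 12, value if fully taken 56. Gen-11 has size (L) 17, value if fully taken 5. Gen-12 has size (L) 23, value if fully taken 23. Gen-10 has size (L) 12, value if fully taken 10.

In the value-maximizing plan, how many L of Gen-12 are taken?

1

Sort by value density: Gen-19 56/12≈4.67, Gen-18 37/23≈1.61, Gen-12 23/23≈1, Gen-10 10/12≈0.833, Gen-11 5/17≈0.294.
Gen-19: take in full, 12 L for value 56 → 24 left.
Take all of Gen-18 (23 L, value 37) → 1 L left.
1 L left: a 1/23 share of Gen-12 gives 23×1/23 = 1.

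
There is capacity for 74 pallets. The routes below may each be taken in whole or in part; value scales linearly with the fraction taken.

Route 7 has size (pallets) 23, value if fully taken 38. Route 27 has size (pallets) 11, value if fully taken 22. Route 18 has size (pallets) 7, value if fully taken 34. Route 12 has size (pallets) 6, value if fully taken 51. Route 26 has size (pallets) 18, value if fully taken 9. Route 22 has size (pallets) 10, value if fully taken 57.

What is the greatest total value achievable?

210.5

Rank by value-to-size ratio: Route 12 51/6≈8.5, Route 22 57/10≈5.7, Route 18 34/7≈4.86, Route 27 22/11≈2, Route 7 38/23≈1.65, Route 26 9/18≈0.5.
All 6 pallets of Route 12 fit (value 51) — 68 remain.
Take all of Route 22 (10 pallets, value 57) — 58 pallets left.
Route 18: take in full, 7 pallets for value 34 — 51 left.
Route 27: take in full, 11 pallets for value 22 — 40 left.
Take all of Route 7 (23 pallets, value 38) — 17 pallets left.
Only 17 pallets remain; take 17/18 of Route 26 for value 9×17/18 = 8.5.
Total value = 210.5.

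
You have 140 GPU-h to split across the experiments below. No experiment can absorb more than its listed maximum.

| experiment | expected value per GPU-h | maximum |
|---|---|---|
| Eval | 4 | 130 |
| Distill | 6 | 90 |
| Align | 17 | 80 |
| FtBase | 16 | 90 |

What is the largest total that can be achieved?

2320

Highest expected value per GPU-h first: Align 17 > FtBase 16 > Distill 6 > Eval 4.
Give Align 80 to hit its cap of 80 — 60 left.
FtBase: +60 (room for 90) → 60. Pool exhausted.
Total = 17×80 + 16×60 = 2320.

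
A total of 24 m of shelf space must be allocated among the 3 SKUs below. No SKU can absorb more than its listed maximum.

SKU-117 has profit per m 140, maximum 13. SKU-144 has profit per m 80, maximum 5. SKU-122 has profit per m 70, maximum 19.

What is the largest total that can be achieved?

2640

Order the SKUs by profit per m: SKU-117 140 > SKU-144 80 > SKU-122 70.
SKU-117 takes 13 to reach its cap of 13 ; 11 left.
SKU-144: +5 to 5 (cap) ; 6 left.
Only 6 left; SKU-122 takes them to reach 6.
Total = 140×13 + 80×5 + 70×6 = 2640.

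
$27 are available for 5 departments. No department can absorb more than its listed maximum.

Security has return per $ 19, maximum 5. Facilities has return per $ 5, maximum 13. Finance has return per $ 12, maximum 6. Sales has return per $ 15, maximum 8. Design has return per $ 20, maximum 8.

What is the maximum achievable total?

447

Highest return per $ first: Design 20 > Security 19 > Sales 15 > Finance 12 > Facilities 5.
Give Design 8 to hit its cap of 8 — 19 left.
Give Security 5 to hit its cap of 5 — 14 left.
Sales: +8 to 8 (cap) — 6 left.
Give Finance 6 to hit its cap of 6 — 0 left.
Total = 19×5 + 12×6 + 15×8 + 20×8 = 447.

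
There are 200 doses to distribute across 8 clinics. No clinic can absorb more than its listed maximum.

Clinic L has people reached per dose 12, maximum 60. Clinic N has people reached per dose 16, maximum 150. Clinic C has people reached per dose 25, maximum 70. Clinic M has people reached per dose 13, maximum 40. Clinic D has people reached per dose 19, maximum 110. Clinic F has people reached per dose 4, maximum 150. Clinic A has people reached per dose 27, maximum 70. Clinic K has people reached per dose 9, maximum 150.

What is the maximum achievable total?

Order the clinics by people reached per dose: Clinic A 27 > Clinic C 25 > Clinic D 19 > Clinic N 16 > Clinic M 13 > Clinic L 12 > Clinic K 9 > Clinic F 4.
Clinic A takes 70 to reach its cap of 70 → 130 left.
Clinic C: +70 to 70 (cap) → 60 left.
Clinic D has room for 110 but only 60 remain, so it gets 60.
Total = 25×70 + 19×60 + 27×70 = 4780.

4780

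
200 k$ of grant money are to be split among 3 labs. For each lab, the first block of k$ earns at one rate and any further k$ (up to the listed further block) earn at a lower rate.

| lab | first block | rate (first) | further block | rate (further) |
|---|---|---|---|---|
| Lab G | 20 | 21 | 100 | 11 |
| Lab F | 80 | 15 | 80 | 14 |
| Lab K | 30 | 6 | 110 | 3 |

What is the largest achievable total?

2960

Rank every tier by rate: Lab G/tier1 21 > Lab F/tier1 15 > Lab F/tier2 14 > Lab G/tier2 11 > Lab K/tier1 6 > Lab K/tier2 3.
Lab G/tier1 (21): +20 — 180 left.
Lab F/tier1 (15): +80 — 100 left.
Lab F tier2 at 14: fill all 80 — 20 left.
Lab G/tier2: +20 of 100 at 11; pool empty.
Total = 21×20 + 15×80 + 14×80 + 11×20 = 2960.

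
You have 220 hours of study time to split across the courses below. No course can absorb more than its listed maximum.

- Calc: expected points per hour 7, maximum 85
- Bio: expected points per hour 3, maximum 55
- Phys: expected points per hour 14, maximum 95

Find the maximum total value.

Highest expected points per hour first: Phys 14 > Calc 7 > Bio 3.
Phys takes 95 to reach its cap of 95 ; 125 left.
Calc takes 85 to reach its cap of 85 ; 40 left.
Only 40 left; Bio takes them to reach 40.
Total = 7×85 + 3×40 + 14×95 = 2045.

2045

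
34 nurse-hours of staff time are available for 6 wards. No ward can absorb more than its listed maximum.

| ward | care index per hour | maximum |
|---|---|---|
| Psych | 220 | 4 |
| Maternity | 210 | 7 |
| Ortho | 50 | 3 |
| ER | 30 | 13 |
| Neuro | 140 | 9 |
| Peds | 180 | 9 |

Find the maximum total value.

5440

Highest care index per hour first: Psych 220 > Maternity 210 > Peds 180 > Neuro 140 > Ortho 50 > ER 30.
Give Psych 4 to hit its cap of 4 ; 30 left.
Maternity: +7 to 7 (cap) ; 23 left.
Give Peds 9 to hit its cap of 9 ; 14 left.
Neuro takes 9 to reach its cap of 9 ; 5 left.
Ortho: +3 to 3 (cap) ; 2 left.
Only 2 left; ER takes them to reach 2.
Total = 220×4 + 210×7 + 50×3 + 30×2 + 140×9 + 180×9 = 5440.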